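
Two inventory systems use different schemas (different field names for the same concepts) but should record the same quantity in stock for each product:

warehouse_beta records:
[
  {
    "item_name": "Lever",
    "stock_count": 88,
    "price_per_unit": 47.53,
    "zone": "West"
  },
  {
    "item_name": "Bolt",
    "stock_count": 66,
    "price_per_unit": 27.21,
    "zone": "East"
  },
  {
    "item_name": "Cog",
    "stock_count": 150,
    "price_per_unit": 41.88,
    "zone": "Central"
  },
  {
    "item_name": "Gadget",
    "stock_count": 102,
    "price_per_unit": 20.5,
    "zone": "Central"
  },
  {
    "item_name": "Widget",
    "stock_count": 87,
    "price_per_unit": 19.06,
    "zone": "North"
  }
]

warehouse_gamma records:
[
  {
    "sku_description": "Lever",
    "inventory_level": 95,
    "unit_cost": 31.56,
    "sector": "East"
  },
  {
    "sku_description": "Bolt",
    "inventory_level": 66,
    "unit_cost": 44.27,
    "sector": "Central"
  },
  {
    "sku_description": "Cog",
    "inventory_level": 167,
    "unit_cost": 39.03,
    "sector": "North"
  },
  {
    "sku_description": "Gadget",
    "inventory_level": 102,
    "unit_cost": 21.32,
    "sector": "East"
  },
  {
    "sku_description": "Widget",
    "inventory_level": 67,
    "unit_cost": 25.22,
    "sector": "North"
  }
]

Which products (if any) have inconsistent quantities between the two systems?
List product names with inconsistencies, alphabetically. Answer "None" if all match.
Cog, Lever, Widget

Schema mappings:
- "item_name" (warehouse_beta) = "sku_description" (warehouse_gamma) = product name
- "stock_count" (warehouse_beta) = "inventory_level" (warehouse_gamma) = quantity

Comparison:
  Lever: 88 vs 95 - MISMATCH
  Bolt: 66 vs 66 - MATCH
  Cog: 150 vs 167 - MISMATCH
  Gadget: 102 vs 102 - MATCH
  Widget: 87 vs 67 - MISMATCH

Products with inconsistencies: Cog, Lever, Widget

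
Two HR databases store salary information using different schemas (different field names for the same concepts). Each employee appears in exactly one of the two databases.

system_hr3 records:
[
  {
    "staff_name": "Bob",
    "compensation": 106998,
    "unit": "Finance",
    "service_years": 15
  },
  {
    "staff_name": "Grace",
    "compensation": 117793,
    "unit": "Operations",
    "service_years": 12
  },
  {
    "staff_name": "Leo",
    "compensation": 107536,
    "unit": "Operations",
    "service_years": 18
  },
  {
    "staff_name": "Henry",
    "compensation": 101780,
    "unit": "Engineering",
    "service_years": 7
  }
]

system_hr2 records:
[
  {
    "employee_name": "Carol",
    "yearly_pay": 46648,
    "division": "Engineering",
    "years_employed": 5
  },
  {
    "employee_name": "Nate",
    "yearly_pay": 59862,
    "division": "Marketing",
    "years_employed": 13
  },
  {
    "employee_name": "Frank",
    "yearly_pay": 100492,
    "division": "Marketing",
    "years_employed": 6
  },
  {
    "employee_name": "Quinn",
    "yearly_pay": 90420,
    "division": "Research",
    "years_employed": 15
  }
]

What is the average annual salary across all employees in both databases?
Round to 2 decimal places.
91441.13

Schema mapping: "compensation" (system_hr3) = "yearly_pay" (system_hr2) = annual salary

All salaries: [106998, 117793, 107536, 101780, 46648, 59862, 100492, 90420]
Sum: 731529
Count: 8
Average: 731529 / 8 = 91441.13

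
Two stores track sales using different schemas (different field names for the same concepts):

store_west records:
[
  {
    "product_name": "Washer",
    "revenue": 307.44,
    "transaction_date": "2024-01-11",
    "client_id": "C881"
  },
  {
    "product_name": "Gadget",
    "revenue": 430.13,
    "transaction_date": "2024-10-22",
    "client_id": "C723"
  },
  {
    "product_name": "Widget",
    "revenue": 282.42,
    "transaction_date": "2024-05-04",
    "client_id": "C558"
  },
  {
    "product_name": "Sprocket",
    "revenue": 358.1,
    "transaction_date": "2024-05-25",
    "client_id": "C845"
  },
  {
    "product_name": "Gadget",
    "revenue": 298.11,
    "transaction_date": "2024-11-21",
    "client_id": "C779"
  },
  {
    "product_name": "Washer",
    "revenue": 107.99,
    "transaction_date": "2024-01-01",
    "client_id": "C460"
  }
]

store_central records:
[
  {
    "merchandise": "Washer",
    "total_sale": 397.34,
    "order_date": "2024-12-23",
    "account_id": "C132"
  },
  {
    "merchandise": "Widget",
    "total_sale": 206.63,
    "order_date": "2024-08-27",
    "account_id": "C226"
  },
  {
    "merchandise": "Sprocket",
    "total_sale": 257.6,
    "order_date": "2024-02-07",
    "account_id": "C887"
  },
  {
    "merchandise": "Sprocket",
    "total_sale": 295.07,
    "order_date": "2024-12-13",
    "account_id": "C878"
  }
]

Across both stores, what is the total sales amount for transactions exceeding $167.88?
2832.84

Schema mapping: "revenue" (store_west) = "total_sale" (store_central) = sale amount

Sum of sales > $167.88 in store_west: 1676.2
Sum of sales > $167.88 in store_central: 1156.64

Total: 1676.2 + 1156.64 = 2832.84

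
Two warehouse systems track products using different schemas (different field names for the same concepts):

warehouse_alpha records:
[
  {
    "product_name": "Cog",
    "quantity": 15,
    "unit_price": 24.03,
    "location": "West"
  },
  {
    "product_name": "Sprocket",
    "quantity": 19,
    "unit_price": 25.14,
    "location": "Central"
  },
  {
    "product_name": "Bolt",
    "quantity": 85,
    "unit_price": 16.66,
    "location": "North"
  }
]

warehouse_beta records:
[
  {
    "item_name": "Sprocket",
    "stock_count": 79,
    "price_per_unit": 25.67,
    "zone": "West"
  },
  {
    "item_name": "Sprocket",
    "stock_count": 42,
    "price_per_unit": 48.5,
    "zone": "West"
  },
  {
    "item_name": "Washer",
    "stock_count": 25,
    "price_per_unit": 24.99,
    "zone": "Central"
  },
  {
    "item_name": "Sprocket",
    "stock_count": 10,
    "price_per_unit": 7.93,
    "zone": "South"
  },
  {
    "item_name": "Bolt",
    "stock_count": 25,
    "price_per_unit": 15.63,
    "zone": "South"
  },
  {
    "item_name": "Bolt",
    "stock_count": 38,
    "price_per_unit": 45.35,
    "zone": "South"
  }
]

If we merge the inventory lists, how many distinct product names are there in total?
4

Schema mapping: "product_name" (warehouse_alpha) = "item_name" (warehouse_beta) = product name

Products in warehouse_alpha: ['Bolt', 'Cog', 'Sprocket']
Products in warehouse_beta: ['Bolt', 'Sprocket', 'Washer']

Union (unique products): ['Bolt', 'Cog', 'Sprocket', 'Washer']
Count: 4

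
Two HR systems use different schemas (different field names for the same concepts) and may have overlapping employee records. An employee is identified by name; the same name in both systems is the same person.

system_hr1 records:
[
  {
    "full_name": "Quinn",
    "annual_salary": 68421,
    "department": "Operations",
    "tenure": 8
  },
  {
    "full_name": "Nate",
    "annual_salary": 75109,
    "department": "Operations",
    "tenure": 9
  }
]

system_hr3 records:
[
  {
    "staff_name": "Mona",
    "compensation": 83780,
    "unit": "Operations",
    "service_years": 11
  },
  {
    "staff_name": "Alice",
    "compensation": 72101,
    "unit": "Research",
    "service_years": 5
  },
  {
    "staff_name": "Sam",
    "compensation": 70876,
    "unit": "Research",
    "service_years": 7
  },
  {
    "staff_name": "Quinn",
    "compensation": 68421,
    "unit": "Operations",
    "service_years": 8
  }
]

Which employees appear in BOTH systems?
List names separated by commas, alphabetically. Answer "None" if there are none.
Quinn

Schema mapping: "full_name" (system_hr1) = "staff_name" (system_hr3) = employee name

Names in system_hr1: ['Nate', 'Quinn']
Names in system_hr3: ['Alice', 'Mona', 'Quinn', 'Sam']

Intersection: ['Quinn']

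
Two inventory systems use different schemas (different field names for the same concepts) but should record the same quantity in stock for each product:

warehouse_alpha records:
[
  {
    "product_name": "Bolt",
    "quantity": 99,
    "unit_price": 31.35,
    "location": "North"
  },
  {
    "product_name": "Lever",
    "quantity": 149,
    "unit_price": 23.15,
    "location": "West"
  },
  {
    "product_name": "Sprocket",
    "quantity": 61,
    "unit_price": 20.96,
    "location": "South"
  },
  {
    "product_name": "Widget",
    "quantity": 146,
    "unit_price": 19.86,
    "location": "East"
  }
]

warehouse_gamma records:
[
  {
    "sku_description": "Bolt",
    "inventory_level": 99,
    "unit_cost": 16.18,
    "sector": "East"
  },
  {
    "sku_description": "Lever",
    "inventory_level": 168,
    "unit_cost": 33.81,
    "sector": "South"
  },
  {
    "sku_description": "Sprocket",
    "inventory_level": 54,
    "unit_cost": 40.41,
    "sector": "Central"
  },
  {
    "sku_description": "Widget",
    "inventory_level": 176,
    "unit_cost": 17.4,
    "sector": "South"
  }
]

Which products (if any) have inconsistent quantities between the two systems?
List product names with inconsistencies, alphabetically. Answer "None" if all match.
Lever, Sprocket, Widget

Schema mappings:
- "product_name" (warehouse_alpha) = "sku_description" (warehouse_gamma) = product name
- "quantity" (warehouse_alpha) = "inventory_level" (warehouse_gamma) = quantity

Comparison:
  Bolt: 99 vs 99 - MATCH
  Lever: 149 vs 168 - MISMATCH
  Sprocket: 61 vs 54 - MISMATCH
  Widget: 146 vs 176 - MISMATCH

Products with inconsistencies: Lever, Sprocket, Widget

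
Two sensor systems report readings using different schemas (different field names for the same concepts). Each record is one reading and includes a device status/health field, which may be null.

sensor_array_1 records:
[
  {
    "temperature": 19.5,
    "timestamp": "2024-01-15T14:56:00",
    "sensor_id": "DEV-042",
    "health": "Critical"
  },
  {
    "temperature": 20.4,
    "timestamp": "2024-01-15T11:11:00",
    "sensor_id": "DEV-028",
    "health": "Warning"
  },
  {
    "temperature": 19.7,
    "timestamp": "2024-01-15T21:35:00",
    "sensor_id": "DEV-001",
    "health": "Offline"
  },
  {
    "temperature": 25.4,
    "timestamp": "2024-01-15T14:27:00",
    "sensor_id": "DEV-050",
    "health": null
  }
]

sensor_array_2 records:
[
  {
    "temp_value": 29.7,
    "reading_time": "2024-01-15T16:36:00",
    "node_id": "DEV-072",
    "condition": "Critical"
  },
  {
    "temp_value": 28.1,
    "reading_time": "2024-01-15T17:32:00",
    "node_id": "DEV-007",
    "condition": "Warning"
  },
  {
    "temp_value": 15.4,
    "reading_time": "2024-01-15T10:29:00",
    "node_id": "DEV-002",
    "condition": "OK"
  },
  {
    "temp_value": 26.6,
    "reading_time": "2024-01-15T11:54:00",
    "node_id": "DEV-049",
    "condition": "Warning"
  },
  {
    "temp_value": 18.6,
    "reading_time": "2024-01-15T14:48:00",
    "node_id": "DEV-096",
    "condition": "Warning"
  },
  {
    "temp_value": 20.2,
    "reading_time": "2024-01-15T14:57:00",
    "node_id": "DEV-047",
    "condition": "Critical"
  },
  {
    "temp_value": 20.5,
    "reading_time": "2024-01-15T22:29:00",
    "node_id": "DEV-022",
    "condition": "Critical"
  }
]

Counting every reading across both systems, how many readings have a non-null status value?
10

Schema mapping: "health" (sensor_array_1) = "condition" (sensor_array_2) = status

Non-null in sensor_array_1: 3
Non-null in sensor_array_2: 7

Total non-null: 3 + 7 = 10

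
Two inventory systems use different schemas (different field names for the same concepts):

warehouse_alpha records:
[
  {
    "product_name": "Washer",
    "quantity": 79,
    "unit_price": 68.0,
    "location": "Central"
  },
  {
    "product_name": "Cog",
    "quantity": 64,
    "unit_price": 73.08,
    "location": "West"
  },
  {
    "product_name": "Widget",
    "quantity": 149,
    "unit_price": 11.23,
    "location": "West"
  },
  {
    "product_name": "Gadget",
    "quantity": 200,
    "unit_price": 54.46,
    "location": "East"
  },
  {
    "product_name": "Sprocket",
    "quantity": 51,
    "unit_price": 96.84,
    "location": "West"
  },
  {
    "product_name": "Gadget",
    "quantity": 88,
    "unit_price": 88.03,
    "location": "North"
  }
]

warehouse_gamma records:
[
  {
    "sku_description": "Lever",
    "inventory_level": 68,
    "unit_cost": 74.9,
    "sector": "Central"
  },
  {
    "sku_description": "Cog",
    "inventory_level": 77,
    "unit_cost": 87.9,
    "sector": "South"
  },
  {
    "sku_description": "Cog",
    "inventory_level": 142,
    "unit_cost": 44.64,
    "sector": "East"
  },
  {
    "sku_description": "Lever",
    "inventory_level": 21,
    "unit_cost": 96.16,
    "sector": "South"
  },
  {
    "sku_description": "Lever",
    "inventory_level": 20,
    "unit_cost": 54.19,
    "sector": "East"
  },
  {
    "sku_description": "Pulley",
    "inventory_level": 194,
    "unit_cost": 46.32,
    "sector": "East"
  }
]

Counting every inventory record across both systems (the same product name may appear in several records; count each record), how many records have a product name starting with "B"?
0

Schema mapping: "product_name" (warehouse_alpha) = "sku_description" (warehouse_gamma) = product name

Records with product name starting with "B" in warehouse_alpha: 0
Records with product name starting with "B" in warehouse_gamma: 0

Total: 0 + 0 = 0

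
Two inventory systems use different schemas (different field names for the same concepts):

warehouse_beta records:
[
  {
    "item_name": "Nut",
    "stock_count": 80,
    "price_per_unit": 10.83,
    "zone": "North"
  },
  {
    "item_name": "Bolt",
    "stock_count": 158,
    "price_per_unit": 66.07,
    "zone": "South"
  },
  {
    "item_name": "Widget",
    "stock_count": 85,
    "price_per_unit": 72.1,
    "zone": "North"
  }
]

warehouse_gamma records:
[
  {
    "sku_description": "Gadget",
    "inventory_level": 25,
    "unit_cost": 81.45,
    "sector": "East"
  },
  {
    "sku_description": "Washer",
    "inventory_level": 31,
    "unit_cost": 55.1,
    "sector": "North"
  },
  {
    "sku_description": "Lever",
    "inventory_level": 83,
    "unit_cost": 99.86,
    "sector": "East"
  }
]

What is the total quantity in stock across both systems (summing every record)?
462

To reconcile these schemas, identify the field holding the quantity in stock in each system:
1. In warehouse_beta it is "stock_count"
2. In warehouse_gamma it is "inventory_level"

From warehouse_beta: 80 + 158 + 85 = 323
From warehouse_gamma: 25 + 31 + 83 = 139

Total: 323 + 139 = 462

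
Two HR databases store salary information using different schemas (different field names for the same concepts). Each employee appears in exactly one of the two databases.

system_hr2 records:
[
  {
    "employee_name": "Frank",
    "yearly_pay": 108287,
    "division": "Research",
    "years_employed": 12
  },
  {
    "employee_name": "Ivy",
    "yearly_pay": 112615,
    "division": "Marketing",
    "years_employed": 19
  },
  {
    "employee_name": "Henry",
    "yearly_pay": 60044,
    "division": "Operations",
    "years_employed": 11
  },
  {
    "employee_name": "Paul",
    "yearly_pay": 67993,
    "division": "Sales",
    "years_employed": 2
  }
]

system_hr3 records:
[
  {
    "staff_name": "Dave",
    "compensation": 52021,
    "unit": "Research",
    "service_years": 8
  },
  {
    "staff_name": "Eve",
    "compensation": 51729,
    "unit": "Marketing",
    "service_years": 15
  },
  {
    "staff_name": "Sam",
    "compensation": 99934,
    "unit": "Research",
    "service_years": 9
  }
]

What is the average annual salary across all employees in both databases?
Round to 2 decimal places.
78946.14

Schema mapping: "yearly_pay" (system_hr2) = "compensation" (system_hr3) = annual salary

All salaries: [108287, 112615, 60044, 67993, 52021, 51729, 99934]
Sum: 552623
Count: 7
Average: 552623 / 7 = 78946.14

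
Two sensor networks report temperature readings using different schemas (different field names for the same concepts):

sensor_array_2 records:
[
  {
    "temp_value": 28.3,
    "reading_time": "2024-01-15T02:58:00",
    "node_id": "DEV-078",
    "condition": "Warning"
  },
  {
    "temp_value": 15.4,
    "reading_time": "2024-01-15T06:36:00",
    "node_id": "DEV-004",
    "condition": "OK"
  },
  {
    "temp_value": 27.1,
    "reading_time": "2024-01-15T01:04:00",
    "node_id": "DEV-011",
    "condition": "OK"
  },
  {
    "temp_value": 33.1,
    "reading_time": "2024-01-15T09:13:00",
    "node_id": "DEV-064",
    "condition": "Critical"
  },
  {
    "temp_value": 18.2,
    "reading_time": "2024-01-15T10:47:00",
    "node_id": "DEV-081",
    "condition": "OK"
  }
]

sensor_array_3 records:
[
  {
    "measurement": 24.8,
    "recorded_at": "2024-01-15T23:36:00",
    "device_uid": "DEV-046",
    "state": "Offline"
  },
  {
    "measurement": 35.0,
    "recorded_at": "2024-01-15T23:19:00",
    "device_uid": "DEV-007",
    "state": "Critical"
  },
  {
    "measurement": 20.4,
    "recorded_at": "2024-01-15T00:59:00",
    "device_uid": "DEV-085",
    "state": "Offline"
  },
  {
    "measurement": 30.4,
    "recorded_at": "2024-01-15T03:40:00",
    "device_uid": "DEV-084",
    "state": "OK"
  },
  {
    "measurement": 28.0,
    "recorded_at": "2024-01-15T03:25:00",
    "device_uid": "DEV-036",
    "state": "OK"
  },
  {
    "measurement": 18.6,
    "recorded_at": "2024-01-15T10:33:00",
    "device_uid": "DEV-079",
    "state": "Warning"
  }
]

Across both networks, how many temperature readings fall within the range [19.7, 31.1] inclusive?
6

Schema mapping: "temp_value" (sensor_array_2) = "measurement" (sensor_array_3) = temperature

Readings in [19.7, 31.1] from sensor_array_2: 2
Readings in [19.7, 31.1] from sensor_array_3: 4

Total count: 2 + 4 = 6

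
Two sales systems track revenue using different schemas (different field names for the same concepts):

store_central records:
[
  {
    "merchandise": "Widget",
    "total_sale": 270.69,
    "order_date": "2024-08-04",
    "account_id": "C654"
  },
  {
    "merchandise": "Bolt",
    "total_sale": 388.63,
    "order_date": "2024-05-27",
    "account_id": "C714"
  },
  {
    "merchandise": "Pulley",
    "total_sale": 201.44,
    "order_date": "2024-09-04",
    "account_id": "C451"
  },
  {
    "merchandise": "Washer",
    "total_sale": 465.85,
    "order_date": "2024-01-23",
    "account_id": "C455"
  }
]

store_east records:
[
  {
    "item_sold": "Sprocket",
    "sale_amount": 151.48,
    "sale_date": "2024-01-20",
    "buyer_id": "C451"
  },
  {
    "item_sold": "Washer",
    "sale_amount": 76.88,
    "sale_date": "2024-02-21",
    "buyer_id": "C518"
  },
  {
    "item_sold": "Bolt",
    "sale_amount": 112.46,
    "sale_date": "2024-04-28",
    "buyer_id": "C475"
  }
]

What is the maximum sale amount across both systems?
465.85

Reconcile: "total_sale" (store_central) = "sale_amount" (store_east) = sale amount

Maximum in store_central: 465.85
Maximum in store_east: 151.48

Overall maximum: max(465.85, 151.48) = 465.85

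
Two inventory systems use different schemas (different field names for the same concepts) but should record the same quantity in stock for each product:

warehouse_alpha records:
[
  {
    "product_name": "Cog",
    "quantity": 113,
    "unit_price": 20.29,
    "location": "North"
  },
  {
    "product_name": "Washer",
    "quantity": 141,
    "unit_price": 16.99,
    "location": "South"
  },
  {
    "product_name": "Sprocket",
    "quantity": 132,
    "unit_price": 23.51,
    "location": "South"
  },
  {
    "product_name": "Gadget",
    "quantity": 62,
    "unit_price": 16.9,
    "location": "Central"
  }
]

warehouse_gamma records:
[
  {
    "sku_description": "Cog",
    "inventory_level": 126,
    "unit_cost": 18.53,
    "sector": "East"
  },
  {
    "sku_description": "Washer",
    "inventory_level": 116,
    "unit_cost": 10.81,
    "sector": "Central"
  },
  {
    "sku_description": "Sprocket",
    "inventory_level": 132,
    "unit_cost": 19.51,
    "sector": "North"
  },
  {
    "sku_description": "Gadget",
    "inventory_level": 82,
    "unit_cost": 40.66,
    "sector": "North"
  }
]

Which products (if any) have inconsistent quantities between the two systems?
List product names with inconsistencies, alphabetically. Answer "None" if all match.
Cog, Gadget, Washer

Schema mappings:
- "product_name" (warehouse_alpha) = "sku_description" (warehouse_gamma) = product name
- "quantity" (warehouse_alpha) = "inventory_level" (warehouse_gamma) = quantity

Comparison:
  Cog: 113 vs 126 - MISMATCH
  Washer: 141 vs 116 - MISMATCH
  Sprocket: 132 vs 132 - MATCH
  Gadget: 62 vs 82 - MISMATCH

Products with inconsistencies: Cog, Gadget, Washer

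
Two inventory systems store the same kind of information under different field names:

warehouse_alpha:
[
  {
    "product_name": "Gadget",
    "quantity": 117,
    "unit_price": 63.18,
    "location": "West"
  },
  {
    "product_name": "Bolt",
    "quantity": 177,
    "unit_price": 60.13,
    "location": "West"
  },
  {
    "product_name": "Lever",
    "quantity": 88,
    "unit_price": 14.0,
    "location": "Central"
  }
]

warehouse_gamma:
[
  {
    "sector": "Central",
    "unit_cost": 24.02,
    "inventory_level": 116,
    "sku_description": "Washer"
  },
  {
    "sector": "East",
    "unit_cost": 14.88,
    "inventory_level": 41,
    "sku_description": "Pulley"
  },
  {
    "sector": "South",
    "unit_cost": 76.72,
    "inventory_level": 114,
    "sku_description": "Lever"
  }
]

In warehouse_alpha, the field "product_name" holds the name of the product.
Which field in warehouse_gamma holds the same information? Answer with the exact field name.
sku_description

In warehouse_alpha, "product_name" holds the name of the product.
The fields in warehouse_gamma are: "sector", "unit_cost", "inventory_level", "sku_description".
"sku_description" is the match: the name refers to the same concept and its values are product-name strings (e.g. 'Lever', 'Pulley').
The other fields ("sector", "unit_cost", "inventory_level") hold different kinds of data.

So "product_name" in warehouse_alpha corresponds to "sku_description" in warehouse_gamma.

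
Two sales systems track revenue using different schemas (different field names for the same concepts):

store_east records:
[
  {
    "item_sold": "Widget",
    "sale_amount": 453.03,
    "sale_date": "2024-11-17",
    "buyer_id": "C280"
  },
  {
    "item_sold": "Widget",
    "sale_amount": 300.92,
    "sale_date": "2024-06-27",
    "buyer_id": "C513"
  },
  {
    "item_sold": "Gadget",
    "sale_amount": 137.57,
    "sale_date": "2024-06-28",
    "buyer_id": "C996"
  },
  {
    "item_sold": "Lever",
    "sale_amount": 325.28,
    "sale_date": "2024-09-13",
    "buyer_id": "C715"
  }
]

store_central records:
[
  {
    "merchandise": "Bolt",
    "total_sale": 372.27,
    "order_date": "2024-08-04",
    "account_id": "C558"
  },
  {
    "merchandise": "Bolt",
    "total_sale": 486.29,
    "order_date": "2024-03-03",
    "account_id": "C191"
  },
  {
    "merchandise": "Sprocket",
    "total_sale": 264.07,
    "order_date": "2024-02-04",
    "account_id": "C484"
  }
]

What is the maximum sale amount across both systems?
486.29

Reconcile: "sale_amount" (store_east) = "total_sale" (store_central) = sale amount

Maximum in store_east: 453.03
Maximum in store_central: 486.29

Overall maximum: max(453.03, 486.29) = 486.29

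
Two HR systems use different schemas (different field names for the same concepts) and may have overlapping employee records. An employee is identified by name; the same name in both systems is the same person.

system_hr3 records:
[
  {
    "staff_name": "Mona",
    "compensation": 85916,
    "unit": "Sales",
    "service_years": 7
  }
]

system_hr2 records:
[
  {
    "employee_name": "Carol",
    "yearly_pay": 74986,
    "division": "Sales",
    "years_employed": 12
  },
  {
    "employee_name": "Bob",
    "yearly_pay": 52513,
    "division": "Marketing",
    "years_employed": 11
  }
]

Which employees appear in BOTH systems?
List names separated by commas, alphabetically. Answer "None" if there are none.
None

Schema mapping: "staff_name" (system_hr3) = "employee_name" (system_hr2) = employee name

Names in system_hr3: ['Mona']
Names in system_hr2: ['Bob', 'Carol']

Intersection: None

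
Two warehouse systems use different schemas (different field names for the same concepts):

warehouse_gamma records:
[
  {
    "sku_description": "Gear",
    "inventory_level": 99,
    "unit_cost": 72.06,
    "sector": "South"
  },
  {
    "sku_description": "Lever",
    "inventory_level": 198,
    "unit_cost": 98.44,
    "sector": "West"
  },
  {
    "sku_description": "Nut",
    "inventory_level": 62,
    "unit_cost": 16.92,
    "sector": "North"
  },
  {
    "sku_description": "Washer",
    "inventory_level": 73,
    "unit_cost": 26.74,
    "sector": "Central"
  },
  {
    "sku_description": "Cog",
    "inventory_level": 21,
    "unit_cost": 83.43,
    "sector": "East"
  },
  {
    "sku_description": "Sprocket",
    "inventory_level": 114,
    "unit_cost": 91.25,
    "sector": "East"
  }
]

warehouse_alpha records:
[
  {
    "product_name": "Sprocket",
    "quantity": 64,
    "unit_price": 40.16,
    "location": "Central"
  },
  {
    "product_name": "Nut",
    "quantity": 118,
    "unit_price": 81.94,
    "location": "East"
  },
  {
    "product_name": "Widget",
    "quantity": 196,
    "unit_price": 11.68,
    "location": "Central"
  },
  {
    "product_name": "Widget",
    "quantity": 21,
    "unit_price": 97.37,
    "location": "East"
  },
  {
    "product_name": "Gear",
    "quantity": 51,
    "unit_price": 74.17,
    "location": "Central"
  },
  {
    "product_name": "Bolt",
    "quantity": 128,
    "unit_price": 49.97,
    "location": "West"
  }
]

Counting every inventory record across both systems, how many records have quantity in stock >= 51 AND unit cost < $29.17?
3

Schema mappings:
- "inventory_level" (warehouse_gamma) = "quantity" (warehouse_alpha) = quantity
- "unit_cost" (warehouse_gamma) = "unit_price" (warehouse_alpha) = unit cost

Records meeting both conditions in warehouse_gamma: 2
Records meeting both conditions in warehouse_alpha: 1

Total: 2 + 1 = 3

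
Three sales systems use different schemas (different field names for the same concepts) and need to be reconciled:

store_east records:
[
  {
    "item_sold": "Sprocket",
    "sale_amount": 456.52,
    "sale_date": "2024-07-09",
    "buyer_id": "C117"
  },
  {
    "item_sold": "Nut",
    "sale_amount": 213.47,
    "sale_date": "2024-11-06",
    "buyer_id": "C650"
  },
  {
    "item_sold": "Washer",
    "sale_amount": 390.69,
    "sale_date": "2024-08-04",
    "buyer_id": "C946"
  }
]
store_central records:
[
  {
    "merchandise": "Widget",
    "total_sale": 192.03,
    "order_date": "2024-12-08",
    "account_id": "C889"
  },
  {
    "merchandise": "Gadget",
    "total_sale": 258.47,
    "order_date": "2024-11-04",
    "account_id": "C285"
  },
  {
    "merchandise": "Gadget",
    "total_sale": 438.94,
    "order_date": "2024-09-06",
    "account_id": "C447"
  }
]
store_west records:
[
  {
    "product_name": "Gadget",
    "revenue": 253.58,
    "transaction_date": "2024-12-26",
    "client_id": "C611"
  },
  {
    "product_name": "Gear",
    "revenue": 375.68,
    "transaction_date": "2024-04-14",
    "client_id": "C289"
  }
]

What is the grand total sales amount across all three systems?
2579.38

Schema reconciliation - all amount fields map to sale amount:

store_east (sale_amount): 1060.68
store_central (total_sale): 889.44
store_west (revenue): 629.26

Grand total: 2579.38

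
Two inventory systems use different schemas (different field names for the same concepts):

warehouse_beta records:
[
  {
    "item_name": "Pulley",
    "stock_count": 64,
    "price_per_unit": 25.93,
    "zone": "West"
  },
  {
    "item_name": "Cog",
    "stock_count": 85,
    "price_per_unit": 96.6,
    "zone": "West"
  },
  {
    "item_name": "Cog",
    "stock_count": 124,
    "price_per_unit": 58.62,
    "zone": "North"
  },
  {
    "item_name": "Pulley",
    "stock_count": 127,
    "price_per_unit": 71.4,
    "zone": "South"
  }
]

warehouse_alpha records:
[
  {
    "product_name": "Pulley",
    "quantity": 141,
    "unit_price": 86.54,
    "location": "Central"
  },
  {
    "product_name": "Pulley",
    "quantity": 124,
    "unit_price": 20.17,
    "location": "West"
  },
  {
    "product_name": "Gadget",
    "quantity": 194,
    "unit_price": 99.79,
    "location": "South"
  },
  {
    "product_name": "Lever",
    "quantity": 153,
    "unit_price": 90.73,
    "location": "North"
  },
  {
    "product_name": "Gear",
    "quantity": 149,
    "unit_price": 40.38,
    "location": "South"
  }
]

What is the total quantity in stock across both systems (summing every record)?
1161

To reconcile these schemas, identify the field holding the quantity in stock in each system:
1. In warehouse_beta it is "stock_count"
2. In warehouse_alpha it is "quantity"

From warehouse_beta: 64 + 85 + 124 + 127 = 400
From warehouse_alpha: 141 + 124 + 194 + 153 + 149 = 761

Total: 400 + 761 = 1161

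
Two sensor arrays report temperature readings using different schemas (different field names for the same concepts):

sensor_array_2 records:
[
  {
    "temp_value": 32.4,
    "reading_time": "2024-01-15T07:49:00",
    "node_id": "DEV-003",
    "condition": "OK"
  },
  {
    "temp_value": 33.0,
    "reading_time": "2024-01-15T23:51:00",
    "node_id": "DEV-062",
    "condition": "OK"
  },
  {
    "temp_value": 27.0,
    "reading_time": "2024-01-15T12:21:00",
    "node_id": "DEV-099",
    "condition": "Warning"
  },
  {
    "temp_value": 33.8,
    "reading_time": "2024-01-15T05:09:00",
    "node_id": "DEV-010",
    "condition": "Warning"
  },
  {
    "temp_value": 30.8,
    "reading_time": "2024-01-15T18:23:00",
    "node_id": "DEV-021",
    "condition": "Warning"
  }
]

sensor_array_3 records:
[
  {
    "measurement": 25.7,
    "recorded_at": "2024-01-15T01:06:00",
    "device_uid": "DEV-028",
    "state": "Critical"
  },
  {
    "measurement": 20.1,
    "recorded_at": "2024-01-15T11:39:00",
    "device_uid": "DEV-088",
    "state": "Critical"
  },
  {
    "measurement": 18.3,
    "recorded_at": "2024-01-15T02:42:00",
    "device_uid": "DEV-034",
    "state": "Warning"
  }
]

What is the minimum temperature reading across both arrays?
18.3

Schema mapping: "temp_value" (sensor_array_2) = "measurement" (sensor_array_3) = temperature reading

Minimum in sensor_array_2: 27.0
Minimum in sensor_array_3: 18.3

Overall minimum: min(27.0, 18.3) = 18.3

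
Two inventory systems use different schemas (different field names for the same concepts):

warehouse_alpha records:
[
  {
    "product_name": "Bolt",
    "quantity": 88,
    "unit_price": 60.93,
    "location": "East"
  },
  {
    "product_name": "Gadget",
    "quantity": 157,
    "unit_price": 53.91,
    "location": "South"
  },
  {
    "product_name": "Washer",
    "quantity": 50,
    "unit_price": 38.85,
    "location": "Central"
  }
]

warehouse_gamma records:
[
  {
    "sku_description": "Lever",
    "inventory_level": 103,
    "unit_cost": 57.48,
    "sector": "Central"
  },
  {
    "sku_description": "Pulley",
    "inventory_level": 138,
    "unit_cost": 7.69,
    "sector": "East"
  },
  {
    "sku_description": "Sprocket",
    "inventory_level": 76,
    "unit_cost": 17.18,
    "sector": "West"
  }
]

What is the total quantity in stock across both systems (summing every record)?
612

To reconcile these schemas, identify the field holding the quantity in stock in each system:
1. In warehouse_alpha it is "quantity"
2. In warehouse_gamma it is "inventory_level"

From warehouse_alpha: 88 + 157 + 50 = 295
From warehouse_gamma: 103 + 138 + 76 = 317

Total: 295 + 317 = 612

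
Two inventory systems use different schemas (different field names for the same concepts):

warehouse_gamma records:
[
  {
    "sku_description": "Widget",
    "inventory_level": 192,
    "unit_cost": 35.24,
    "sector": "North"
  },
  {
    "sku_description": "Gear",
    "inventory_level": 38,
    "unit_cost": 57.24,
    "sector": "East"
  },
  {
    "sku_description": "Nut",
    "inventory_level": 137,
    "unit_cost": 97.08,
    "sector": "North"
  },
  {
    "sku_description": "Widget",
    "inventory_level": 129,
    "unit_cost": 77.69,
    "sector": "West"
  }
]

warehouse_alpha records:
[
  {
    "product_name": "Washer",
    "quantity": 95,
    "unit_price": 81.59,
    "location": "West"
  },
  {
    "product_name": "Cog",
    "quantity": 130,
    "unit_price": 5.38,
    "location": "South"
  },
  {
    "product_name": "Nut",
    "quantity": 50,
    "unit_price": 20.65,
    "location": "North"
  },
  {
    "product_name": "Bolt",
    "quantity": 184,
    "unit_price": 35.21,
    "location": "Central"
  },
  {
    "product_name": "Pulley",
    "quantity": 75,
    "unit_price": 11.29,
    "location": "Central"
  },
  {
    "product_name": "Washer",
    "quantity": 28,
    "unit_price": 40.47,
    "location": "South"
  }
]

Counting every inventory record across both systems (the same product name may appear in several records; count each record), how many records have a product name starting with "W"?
4

Schema mapping: "sku_description" (warehouse_gamma) = "product_name" (warehouse_alpha) = product name

Records with product name starting with "W" in warehouse_gamma: 2
Records with product name starting with "W" in warehouse_alpha: 2

Total: 2 + 2 = 4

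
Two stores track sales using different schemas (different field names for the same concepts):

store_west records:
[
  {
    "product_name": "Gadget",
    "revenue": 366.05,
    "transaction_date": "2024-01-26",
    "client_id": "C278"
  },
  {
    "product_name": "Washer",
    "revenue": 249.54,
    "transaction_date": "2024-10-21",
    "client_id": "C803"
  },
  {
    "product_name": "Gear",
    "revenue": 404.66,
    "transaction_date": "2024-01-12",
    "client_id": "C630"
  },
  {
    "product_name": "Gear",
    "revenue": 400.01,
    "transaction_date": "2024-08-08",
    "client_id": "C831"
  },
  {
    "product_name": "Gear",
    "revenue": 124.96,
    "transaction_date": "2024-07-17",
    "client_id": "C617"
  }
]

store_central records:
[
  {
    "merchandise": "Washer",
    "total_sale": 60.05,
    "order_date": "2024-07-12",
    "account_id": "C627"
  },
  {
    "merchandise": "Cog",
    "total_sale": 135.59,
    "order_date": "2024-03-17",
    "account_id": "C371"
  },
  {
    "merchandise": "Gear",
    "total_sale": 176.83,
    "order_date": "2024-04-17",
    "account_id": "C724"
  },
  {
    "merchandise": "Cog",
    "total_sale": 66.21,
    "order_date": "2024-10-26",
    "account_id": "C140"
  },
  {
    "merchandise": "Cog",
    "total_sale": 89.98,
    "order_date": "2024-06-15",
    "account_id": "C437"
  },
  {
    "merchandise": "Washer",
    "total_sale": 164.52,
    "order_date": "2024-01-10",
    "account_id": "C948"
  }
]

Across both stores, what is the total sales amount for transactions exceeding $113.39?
2022.16

Schema mapping: "revenue" (store_west) = "total_sale" (store_central) = sale amount

Sum of sales > $113.39 in store_west: 1545.22
Sum of sales > $113.39 in store_central: 476.94

Total: 1545.22 + 476.94 = 2022.16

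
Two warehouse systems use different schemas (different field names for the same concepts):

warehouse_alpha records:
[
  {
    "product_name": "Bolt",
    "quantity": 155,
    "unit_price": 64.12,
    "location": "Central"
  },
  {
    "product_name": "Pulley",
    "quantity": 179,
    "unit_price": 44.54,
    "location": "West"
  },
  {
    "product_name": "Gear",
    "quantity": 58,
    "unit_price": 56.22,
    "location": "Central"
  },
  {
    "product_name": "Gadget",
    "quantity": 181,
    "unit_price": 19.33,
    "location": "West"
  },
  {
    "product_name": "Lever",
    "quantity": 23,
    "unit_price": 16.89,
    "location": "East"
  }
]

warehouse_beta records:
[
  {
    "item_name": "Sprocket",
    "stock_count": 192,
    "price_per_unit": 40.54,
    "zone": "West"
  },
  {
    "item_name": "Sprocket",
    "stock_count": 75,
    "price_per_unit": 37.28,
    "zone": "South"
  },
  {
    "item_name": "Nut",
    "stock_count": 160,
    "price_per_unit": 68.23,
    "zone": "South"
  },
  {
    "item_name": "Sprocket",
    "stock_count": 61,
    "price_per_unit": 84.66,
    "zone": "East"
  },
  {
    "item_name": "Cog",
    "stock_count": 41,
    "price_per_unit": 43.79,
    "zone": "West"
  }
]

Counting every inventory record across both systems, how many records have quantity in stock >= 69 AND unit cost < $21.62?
1

Schema mappings:
- "quantity" (warehouse_alpha) = "stock_count" (warehouse_beta) = quantity
- "unit_price" (warehouse_alpha) = "price_per_unit" (warehouse_beta) = unit cost

Records meeting both conditions in warehouse_alpha: 1
Records meeting both conditions in warehouse_beta: 0

Total: 1 + 0 = 1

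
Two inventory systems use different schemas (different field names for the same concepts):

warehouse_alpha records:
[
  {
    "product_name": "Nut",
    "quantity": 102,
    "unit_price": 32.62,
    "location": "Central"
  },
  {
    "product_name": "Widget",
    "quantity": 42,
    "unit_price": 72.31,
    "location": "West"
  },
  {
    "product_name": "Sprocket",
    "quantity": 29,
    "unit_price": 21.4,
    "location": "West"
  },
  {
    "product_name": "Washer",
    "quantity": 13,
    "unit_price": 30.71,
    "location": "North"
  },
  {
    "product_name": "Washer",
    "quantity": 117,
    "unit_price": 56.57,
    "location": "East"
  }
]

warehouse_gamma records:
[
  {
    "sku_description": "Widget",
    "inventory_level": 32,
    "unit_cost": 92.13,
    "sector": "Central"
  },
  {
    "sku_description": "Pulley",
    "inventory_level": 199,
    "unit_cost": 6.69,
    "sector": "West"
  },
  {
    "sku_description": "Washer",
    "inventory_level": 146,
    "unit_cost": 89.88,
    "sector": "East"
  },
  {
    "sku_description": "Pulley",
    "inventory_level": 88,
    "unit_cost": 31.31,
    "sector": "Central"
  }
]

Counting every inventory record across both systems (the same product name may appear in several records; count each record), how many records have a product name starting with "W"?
5

Schema mapping: "product_name" (warehouse_alpha) = "sku_description" (warehouse_gamma) = product name

Records with product name starting with "W" in warehouse_alpha: 3
Records with product name starting with "W" in warehouse_gamma: 2

Total: 3 + 2 = 5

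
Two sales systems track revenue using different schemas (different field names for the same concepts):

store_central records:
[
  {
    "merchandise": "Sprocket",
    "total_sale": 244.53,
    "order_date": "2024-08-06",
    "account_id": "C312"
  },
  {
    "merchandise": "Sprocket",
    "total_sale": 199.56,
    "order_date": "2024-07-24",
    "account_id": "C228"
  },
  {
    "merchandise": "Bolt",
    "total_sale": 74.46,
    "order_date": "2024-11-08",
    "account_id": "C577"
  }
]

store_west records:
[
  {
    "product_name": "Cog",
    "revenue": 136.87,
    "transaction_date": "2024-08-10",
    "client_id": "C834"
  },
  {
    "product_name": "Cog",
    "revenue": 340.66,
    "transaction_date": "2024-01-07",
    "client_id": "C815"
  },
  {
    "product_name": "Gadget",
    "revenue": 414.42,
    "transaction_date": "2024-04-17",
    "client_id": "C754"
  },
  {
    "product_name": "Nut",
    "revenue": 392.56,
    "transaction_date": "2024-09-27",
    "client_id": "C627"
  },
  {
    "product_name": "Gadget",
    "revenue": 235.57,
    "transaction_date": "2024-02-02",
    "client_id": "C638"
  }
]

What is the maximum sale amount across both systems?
414.42

Reconcile: "total_sale" (store_central) = "revenue" (store_west) = sale amount

Maximum in store_central: 244.53
Maximum in store_west: 414.42

Overall maximum: max(244.53, 414.42) = 414.42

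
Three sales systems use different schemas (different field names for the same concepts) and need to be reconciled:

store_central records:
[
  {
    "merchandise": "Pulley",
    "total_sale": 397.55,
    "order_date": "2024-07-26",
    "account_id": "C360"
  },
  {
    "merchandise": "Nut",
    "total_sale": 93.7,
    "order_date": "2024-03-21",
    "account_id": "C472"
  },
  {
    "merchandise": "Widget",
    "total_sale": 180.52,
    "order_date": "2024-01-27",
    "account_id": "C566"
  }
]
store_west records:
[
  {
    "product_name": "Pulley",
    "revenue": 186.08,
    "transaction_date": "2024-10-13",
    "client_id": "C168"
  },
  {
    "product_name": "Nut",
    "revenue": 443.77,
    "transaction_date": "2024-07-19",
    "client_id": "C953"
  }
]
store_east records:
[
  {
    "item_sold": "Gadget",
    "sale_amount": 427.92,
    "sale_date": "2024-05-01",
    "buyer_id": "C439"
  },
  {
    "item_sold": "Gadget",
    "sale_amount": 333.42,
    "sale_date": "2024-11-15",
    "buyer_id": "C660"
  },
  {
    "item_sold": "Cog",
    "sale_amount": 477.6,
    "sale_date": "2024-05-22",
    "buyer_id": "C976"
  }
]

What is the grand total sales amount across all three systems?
2540.56

Schema reconciliation - all amount fields map to sale amount:

store_central (total_sale): 671.77
store_west (revenue): 629.85
store_east (sale_amount): 1238.94

Grand total: 2540.56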